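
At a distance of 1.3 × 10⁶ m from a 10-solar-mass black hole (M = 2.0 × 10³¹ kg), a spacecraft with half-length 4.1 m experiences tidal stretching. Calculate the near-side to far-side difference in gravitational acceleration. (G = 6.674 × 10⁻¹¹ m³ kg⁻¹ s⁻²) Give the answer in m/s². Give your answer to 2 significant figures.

Differencing GM/(d−r)² and GM/(d+r)² to first order in r/d gives 4GMr/d³.
a_tidal = 4GMr/d³
        = 4 × (6.674 × 10⁻¹¹) × (2.0 × 10³¹) × (4.1) / (1.3 × 10⁶)³
        = 1.0 × 10⁴ m/s²

1.0 × 10⁴ m/s²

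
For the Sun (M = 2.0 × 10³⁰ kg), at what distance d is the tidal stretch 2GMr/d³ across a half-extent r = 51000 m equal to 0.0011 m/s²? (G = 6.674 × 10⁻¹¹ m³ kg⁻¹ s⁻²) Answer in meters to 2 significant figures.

2.3 × 10⁹ m

2GMr/d³ = a_tidal  ⇒  d = (2GMr / a_tidal)^(1/3)
d = (2 × 6.674×10⁻¹¹ × (2.0 × 10³⁰) × (51000) / (0.0011))^(1/3)
  = 2.3 × 10⁹ m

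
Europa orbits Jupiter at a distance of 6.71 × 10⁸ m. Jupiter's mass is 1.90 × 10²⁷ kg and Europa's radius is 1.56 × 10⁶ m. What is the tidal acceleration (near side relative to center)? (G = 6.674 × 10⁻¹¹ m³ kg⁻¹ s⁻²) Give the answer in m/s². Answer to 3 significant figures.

Δa = 2GMr/d³
   = 2 × (6.674 × 10⁻¹¹) × (1.90 × 10²⁷) × (1.56 × 10⁶) / (6.71 × 10⁸)³
   = 1.31 × 10⁻³ m/s²

1.31 × 10⁻³ m/s²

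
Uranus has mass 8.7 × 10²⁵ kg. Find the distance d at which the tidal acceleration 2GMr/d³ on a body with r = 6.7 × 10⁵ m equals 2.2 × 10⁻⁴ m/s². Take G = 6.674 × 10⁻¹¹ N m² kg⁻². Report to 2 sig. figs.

2GMr/d³ = a_tidal  ⇒  d = (2GMr / a_tidal)^(1/3)
d = (2 × 6.674×10⁻¹¹ × (8.7 × 10²⁵) × (6.7 × 10⁵) / (2.2 × 10⁻⁴))^(1/3)
  = 3.3 × 10⁸ m

3.3 × 10⁸ m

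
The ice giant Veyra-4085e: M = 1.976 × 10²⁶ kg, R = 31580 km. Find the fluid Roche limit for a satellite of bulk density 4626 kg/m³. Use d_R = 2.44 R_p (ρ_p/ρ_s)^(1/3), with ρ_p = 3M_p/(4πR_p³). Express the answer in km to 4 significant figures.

52910 km

ρ_p = 3M_p/(4πR_p³) = 3 × (1.976 × 10²⁶) / (4π × (3.158 × 10⁷ m)³) = 1498 kg/m³
d_R = 2.44 × 31580 km × (1498/4626)^(1/3)
    = 52910 km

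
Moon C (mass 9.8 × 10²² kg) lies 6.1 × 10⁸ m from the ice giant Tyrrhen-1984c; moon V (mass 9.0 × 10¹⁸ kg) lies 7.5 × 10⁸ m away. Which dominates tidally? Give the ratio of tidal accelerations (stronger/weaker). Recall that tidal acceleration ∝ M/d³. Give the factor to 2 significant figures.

Moon C, by a factor of ≈ 20000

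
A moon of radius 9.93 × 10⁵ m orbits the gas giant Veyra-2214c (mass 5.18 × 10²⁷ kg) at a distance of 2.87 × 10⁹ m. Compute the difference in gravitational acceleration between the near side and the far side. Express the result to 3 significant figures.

5.81 × 10⁻⁵ m/s²

a_tidal = 4GMr/d³
        = 4 × (6.674 × 10⁻¹¹) × (5.18 × 10²⁷) × (9.93 × 10⁵) / (2.87 × 10⁹)³
        = 5.81 × 10⁻⁵ m/s²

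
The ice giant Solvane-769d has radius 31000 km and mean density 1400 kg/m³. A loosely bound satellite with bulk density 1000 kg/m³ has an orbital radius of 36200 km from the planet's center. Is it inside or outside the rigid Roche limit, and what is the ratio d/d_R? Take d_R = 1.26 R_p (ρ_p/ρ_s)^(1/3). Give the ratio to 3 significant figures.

d_R = 1.26 × (31000 km) × (1400/1000)^(1/3) = 43700 km
d/d_R = (36200) / (43700) = 0.828
Since d/d_R < 1, the body is inside the Roche limit.

inside; d/d_R ≈ 0.828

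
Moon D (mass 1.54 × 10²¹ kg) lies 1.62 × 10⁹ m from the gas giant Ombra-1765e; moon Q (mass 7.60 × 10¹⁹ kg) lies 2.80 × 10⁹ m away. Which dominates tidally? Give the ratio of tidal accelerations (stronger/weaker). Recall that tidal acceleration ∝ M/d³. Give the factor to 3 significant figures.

Compare M/d³ for the two perturbers:
Moon D: (1.54 × 10²¹) / (1.62 × 10⁹)³ = 3.622 × 10⁻⁷
Moon Q: (7.60 × 10¹⁹) / (2.80 × 10⁹)³ = 3.462 × 10⁻⁹
Ratio (larger/smaller) = 105

Moon D, by a factor of ≈ 105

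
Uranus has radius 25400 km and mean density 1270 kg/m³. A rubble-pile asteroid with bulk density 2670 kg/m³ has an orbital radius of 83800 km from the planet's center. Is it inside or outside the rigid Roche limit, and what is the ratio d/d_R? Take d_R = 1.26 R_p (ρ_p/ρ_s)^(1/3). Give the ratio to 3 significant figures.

outside; d/d_R ≈ 3.35

d_R = 1.26 × (25400 km) × (1270/2670)^(1/3) = 24980 km
d/d_R = (83800) / (24980) = 3.35
Since d/d_R > 1, the body is outside the Roche limit.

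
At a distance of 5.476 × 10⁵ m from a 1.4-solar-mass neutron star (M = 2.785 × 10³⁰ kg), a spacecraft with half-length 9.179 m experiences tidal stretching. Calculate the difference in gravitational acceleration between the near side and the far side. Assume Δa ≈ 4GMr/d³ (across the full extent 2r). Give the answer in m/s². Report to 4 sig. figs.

Δg = 4GMr/d³
   = 4 × (6.674 × 10⁻¹¹) × (2.785 × 10³⁰) × (9.179) / (5.476 × 10⁵)³
   = 4.156 × 10⁴ m/s²

4.156 × 10⁴ m/s²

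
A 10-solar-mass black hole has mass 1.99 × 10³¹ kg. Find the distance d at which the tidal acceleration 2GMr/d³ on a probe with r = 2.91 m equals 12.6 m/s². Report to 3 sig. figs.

8.50 × 10⁶ m

2GMr/d³ = a_tidal  ⇒  d = (2GMr / a_tidal)^(1/3)
d = (2 × 6.674×10⁻¹¹ × (1.99 × 10³¹) × (2.91) / (12.6))^(1/3)
  = 8.50 × 10⁶ m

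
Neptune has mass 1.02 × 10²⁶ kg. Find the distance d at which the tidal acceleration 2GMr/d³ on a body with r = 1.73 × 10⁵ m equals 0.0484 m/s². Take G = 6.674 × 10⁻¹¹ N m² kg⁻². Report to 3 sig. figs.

2GMr/d³ = a_tidal  ⇒  d = (2GMr / a_tidal)^(1/3)
d = (2 × 6.674×10⁻¹¹ × (1.02 × 10²⁶) × (1.73 × 10⁵) / (0.0484))^(1/3)
  = 3.65 × 10⁷ m

3.65 × 10⁷ m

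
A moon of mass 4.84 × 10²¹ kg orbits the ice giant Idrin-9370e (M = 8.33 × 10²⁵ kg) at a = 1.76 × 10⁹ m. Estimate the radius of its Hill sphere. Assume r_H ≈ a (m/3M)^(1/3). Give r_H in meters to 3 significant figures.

4.73 × 10⁷ m

r_H ≈ a (m/3M)^(1/3)
    = (1.76 × 10⁹) × (4.84 × 10²¹ / (3 × 8.33 × 10²⁵))^(1/3)
    = 4.73 × 10⁷ m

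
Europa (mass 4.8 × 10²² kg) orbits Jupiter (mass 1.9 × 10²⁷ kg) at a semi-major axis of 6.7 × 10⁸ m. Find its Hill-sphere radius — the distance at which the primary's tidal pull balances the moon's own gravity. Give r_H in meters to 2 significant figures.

r_H ≈ a (m/3M)^(1/3)
    = (6.7 × 10⁸) × (4.8 × 10²² / (3 × 1.9 × 10²⁷))^(1/3)
    = 1.4 × 10⁷ m

1.4 × 10⁷ m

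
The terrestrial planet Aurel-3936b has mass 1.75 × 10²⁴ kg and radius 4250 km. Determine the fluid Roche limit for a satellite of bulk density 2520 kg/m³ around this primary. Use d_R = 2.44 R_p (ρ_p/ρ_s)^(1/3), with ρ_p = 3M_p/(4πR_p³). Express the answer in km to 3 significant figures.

13400 km

ρ_p = 3M_p/(4πR_p³) = 3 × (1.75 × 10²⁴) / (4π × (4.25 × 10⁶ m)³) = 5440 kg/m³
d_R = 2.44 × 4250 km × (5440/2520)^(1/3)
    = 13400 km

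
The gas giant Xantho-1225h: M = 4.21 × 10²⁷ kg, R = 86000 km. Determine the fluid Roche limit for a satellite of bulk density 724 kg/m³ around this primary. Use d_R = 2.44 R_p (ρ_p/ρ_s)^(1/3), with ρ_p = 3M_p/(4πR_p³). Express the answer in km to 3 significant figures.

ρ_p = 3M_p/(4πR_p³) = 3 × (4.21 × 10²⁷) / (4π × (8.60 × 10⁷ m)³) = 1580 kg/m³
d_R = 2.44 × 86000 km × (1580/724)^(1/3)
    = 2.72 × 10⁵ km

2.72 × 10⁵ km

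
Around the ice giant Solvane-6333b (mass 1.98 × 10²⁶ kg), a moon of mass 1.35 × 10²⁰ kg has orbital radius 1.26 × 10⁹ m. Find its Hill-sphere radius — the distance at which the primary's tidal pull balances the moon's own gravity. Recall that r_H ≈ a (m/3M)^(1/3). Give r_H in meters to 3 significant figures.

7.69 × 10⁶ m

r_H ≈ a (m/3M)^(1/3)
    = (1.26 × 10⁹) × (1.35 × 10²⁰ / (3 × 1.98 × 10²⁶))^(1/3)
    = 7.69 × 10⁶ m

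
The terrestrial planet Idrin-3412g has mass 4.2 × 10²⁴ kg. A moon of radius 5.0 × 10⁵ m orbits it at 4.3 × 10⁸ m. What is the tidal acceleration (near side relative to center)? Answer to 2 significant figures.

3.5 × 10⁻⁶ m/s²

a_tidal = 2GMr/d³
        = 2 × (6.674 × 10⁻¹¹) × (4.2 × 10²⁴) × (5.0 × 10⁵) / (4.3 × 10⁸)³
        = 3.5 × 10⁻⁶ m/s²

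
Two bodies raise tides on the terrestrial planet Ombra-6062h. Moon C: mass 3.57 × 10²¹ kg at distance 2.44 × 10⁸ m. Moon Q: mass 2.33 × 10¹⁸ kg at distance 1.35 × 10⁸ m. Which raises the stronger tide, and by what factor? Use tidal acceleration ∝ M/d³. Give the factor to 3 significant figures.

Moon C, by a factor of ≈ 260

The tide-raising term goes as M/d³ (the gradient of a 1/d² field).
Moon C: (3.57 × 10²¹) / (2.44 × 10⁸)³ = 2.458 × 10⁻⁴
Moon Q: (2.33 × 10¹⁸) / (1.35 × 10⁸)³ = 9.470 × 10⁻⁷
Ratio (larger/smaller) = 260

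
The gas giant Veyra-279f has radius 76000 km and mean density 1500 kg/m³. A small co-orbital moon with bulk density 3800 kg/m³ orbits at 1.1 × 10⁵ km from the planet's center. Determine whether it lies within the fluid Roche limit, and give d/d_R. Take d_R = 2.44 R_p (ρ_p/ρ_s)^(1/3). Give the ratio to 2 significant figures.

inside; d/d_R ≈ 0.81

d_R = 2.44 × (76000 km) × (1500/3800)^(1/3) = 1.360 × 10⁵ km
d/d_R = (1.1 × 10⁵) / (1.360 × 10⁵) = 0.81
Since d/d_R < 1, the body is inside the Roche limit.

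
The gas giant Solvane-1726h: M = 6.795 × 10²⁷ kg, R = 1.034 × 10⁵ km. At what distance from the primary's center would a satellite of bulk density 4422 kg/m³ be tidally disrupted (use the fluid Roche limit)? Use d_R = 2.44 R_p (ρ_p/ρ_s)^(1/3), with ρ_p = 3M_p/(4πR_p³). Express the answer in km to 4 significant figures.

ρ_p = 3M_p/(4πR_p³) = 3 × (6.795 × 10²⁷) / (4π × (1.034 × 10⁸ m)³) = 1467 kg/m³
d_R = 2.44 × 1.034 × 10⁵ km × (1467/4422)^(1/3)
    = 1.747 × 10⁵ km

1.747 × 10⁵ km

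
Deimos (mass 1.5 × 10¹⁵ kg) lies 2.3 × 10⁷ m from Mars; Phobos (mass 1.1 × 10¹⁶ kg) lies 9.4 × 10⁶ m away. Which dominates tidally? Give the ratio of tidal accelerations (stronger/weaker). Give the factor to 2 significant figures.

Phobos, by a factor of ≈ 110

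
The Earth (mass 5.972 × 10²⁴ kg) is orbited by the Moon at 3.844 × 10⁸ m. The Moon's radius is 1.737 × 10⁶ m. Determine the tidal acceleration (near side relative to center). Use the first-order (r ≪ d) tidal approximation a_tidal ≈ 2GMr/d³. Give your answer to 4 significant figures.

a_tidal = 2GMr/d³
        = 2 × (6.674 × 10⁻¹¹) × (5.972 × 10²⁴) × (1.737 × 10⁶) / (3.844 × 10⁸)³
        = 2.438 × 10⁻⁵ m/s²

2.438 × 10⁻⁵ m/s²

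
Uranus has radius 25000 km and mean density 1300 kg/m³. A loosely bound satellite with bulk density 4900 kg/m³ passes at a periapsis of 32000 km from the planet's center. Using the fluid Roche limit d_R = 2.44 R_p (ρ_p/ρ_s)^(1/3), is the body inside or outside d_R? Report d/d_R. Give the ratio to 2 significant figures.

inside; d/d_R ≈ 0.82

d_R = 2.44 × (25000 km) × (1300/4900)^(1/3) = 39200 km
d/d_R = (32000) / (39200) = 0.82
Since d/d_R < 1, the body is inside the Roche limit.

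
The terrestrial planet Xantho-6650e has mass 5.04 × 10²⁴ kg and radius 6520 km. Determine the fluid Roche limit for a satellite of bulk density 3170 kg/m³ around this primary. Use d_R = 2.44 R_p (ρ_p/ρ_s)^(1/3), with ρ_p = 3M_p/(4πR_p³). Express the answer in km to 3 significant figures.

ρ_p = 3M_p/(4πR_p³) = 3 × (5.04 × 10²⁴) / (4π × (6.52 × 10⁶ m)³) = 4340 kg/m³
d_R = 2.44 × 6520 km × (4340/3170)^(1/3)
    = 17700 km

17700 km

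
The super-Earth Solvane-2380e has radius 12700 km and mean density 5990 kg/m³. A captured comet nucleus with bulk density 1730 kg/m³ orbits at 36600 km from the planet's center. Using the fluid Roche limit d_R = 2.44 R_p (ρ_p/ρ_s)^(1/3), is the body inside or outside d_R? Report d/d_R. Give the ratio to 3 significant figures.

d_R = 2.44 × (12700 km) × (5990/1730)^(1/3) = 46880 km
d/d_R = (36600) / (46880) = 0.781
Since d/d_R < 1, the body is inside the Roche limit.

inside; d/d_R ≈ 0.781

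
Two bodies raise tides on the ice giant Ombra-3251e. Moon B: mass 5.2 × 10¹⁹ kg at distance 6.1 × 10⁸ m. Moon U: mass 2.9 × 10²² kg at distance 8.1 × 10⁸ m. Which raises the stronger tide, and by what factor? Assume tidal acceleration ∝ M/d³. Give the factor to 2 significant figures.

Moon U, by a factor of ≈ 240

Compare M/d³ for the two perturbers:
Moon B: (5.2 × 10¹⁹) / (6.1 × 10⁸)³ = 2.291 × 10⁻⁷
Moon U: (2.9 × 10²²) / (8.1 × 10⁸)³ = 5.457 × 10⁻⁵
Ratio (larger/smaller) = 240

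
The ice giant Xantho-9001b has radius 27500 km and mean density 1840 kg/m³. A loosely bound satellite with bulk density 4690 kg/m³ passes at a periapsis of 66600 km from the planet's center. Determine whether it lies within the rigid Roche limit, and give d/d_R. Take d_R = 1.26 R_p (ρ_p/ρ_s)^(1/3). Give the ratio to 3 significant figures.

d_R = 1.26 × (27500 km) × (1840/4690)^(1/3) = 25370 km
d/d_R = (66600) / (25370) = 2.63
Since d/d_R > 1, the body is outside the Roche limit.

outside; d/d_R ≈ 2.63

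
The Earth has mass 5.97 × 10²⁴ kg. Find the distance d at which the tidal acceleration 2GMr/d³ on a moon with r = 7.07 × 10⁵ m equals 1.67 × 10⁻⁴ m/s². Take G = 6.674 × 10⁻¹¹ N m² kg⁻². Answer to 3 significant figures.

2GMr/d³ = a_tidal  ⇒  d = (2GMr / a_tidal)^(1/3)
d = (2 × 6.674×10⁻¹¹ × (5.97 × 10²⁴) × (7.07 × 10⁵) / (1.67 × 10⁻⁴))^(1/3)
  = 1.50 × 10⁸ m

1.50 × 10⁸ m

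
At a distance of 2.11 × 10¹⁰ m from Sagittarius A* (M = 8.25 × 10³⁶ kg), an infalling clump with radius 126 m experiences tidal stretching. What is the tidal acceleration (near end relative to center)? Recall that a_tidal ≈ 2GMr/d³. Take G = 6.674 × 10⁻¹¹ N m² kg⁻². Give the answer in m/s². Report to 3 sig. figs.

Δg = 2GMr/d³
   = 2 × (6.674 × 10⁻¹¹) × (8.25 × 10³⁶) × (126) / (2.11 × 10¹⁰)³
   = 1.48 × 10⁻² m/s²

1.48 × 10⁻² m/s²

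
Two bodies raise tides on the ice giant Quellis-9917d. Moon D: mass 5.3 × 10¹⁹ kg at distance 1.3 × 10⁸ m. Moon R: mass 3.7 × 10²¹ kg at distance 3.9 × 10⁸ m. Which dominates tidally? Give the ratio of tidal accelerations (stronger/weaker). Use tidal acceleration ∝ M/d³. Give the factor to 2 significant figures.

Tidal stretch scales as M/d³; compute that for each body.
Moon D: (5.3 × 10¹⁹) / (1.3 × 10⁸)³ = 2.412 × 10⁻⁵
Moon R: (3.7 × 10²¹) / (3.9 × 10⁸)³ = 6.237 × 10⁻⁵
Ratio (larger/smaller) = 2.6

Moon R, by a factor of ≈ 2.6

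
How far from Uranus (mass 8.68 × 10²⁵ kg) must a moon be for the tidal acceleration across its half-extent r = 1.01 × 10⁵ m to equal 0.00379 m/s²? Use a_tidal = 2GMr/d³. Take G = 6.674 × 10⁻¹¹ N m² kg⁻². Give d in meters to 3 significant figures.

6.76 × 10⁷ m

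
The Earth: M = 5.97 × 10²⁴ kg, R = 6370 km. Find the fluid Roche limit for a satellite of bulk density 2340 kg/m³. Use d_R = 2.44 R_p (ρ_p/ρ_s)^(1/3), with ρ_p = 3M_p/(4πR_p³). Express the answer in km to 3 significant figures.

20700 km

ρ_p = 3M_p/(4πR_p³) = 3 × (5.97 × 10²⁴) / (4π × (6.37 × 10⁶ m)³) = 5510 kg/m³
d_R = 2.44 × 6370 km × (5510/2340)^(1/3)
    = 20700 km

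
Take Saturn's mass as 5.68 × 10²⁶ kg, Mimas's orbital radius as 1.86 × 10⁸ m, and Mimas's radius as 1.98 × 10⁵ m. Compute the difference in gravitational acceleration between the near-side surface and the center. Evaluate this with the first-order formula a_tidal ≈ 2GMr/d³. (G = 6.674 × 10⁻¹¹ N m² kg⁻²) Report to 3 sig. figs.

The tidal stretch is the gradient of GM/d² times the body's extent r, hence the 1/d³ dependence.
a_tidal = 2GMr/d³
        = 2 × (6.674 × 10⁻¹¹) × (5.68 × 10²⁶) × (1.98 × 10⁵) / (1.86 × 10⁸)³
        = 2.33 × 10⁻³ m/s²

2.33 × 10⁻³ m/s²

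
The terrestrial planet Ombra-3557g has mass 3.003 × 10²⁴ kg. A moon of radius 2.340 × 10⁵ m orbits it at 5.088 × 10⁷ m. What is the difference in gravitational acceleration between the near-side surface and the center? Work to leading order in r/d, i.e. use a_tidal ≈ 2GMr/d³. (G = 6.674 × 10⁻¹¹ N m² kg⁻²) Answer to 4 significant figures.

Δa = 2GMr/d³
   = 2 × (6.674 × 10⁻¹¹) × (3.003 × 10²⁴) × (2.340 × 10⁵) / (5.088 × 10⁷)³
   = 7.121 × 10⁻⁴ m/s²

7.121 × 10⁻⁴ m/s²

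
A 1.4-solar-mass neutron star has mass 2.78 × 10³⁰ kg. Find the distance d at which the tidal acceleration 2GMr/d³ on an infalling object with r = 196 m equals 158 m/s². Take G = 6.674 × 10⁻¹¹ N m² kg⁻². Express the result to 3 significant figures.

2GMr/d³ = a_tidal  ⇒  d = (2GMr / a_tidal)^(1/3)
d = (2 × 6.674×10⁻¹¹ × (2.78 × 10³⁰) × (196) / (158))^(1/3)
  = 7.72 × 10⁶ m

7.72 × 10⁶ m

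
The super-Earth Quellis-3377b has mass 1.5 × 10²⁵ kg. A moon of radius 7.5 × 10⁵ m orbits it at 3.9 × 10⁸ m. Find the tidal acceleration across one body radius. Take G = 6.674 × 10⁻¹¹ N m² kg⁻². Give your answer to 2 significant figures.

Differencing GM/(d−r)² and GM/d² to first order in r/d gives 2GMr/d³.
Δa = 2GMr/d³
   = 2 × (6.674 × 10⁻¹¹) × (1.5 × 10²⁵) × (7.5 × 10⁵) / (3.9 × 10⁸)³
   = 2.5 × 10⁻⁵ m/s²

2.5 × 10⁻⁵ m/s²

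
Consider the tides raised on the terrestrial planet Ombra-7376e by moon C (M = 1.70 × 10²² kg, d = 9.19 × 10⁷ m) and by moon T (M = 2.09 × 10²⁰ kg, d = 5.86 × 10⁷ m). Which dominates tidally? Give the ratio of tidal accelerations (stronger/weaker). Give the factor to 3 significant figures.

Moon C, by a factor of ≈ 21.1

Compare M/d³ for the two perturbers:
Moon C: (1.70 × 10²²) / (9.19 × 10⁷)³ = 2.190 × 10⁻²
Moon T: (2.09 × 10²⁰) / (5.86 × 10⁷)³ = 1.039 × 10⁻³
Ratio (larger/smaller) = 21.1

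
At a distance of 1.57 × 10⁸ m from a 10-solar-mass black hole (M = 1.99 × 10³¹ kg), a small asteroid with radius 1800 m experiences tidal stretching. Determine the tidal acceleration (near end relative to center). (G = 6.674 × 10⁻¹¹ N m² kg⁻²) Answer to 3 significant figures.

1.24 m/s²

Δg = 2GMr/d³
   = 2 × (6.674 × 10⁻¹¹) × (1.99 × 10³¹) × (1800) / (1.57 × 10⁸)³
   = 1.24 m/s²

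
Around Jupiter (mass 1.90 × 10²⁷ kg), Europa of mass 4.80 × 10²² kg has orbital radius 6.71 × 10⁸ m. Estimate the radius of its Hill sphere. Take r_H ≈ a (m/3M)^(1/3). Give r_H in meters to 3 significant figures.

1.37 × 10⁷ m

r_H ≈ a (m/3M)^(1/3)
    = (6.71 × 10⁸) × (4.80 × 10²² / (3 × 1.90 × 10²⁷))^(1/3)
    = 1.37 × 10⁷ m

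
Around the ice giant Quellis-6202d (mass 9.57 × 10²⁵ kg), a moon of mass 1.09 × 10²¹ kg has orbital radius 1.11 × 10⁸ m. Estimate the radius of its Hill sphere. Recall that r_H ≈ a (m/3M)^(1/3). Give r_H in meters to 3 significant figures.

1.73 × 10⁶ m

r_H ≈ a (m/3M)^(1/3)
    = (1.11 × 10⁸) × (1.09 × 10²¹ / (3 × 9.57 × 10²⁵))^(1/3)
    = 1.73 × 10⁶ m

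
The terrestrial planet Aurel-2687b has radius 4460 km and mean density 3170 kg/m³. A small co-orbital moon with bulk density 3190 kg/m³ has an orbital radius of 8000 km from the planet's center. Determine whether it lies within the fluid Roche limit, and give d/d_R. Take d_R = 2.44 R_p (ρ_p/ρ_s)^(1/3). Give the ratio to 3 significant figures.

d_R = 2.44 × (4460 km) × (3170/3190)^(1/3) = 10860 km
d/d_R = (8000) / (10860) = 0.737
Since d/d_R < 1, the body is inside the Roche limit.

inside; d/d_R ≈ 0.737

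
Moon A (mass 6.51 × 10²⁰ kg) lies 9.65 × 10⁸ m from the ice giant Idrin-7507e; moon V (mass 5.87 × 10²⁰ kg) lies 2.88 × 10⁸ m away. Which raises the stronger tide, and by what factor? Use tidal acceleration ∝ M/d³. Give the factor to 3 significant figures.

Compare M/d³ for the two perturbers:
Moon A: (6.51 × 10²⁰) / (9.65 × 10⁸)³ = 7.244 × 10⁻⁷
Moon V: (5.87 × 10²⁰) / (2.88 × 10⁸)³ = 2.457 × 10⁻⁵
Ratio (larger/smaller) = 33.9

Moon V, by a factor of ≈ 33.9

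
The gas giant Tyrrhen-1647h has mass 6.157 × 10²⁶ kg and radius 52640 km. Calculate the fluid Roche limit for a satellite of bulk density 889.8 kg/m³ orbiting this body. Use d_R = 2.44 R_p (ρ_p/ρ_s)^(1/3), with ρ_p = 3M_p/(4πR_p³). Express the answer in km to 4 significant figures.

1.339 × 10⁵ km

ρ_p = 3M_p/(4πR_p³) = 3 × (6.157 × 10²⁶) / (4π × (5.264 × 10⁷ m)³) = 1008 kg/m³
d_R = 2.44 × 52640 km × (1008/889.8)^(1/3)
    = 1.339 × 10⁵ km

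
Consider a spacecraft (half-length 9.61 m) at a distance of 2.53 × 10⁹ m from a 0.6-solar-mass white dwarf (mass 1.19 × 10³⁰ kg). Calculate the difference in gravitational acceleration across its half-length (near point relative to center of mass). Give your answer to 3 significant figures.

9.43 × 10⁻⁸ m/s²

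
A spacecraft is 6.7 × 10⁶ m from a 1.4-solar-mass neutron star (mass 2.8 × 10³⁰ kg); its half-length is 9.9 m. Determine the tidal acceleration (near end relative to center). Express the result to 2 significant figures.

1.2 × 10¹ m/s²

The tidal stretch is the gradient of GM/d² times the body's extent r, hence the 1/d³ dependence.
a_tidal = 2GMr/d³
        = 2 × (6.674 × 10⁻¹¹) × (2.8 × 10³⁰) × (9.9) / (6.7 × 10⁶)³
        = 1.2 × 10¹ m/s²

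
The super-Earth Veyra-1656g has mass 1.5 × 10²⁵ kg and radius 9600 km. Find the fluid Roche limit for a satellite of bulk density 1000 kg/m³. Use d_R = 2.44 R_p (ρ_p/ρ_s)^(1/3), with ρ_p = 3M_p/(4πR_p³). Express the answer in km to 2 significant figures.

ρ_p = 3M_p/(4πR_p³) = 3 × (1.5 × 10²⁵) / (4π × (9.6 × 10⁶ m)³) = 4000 kg/m³
d_R = 2.44 × 9600 km × (4000/1000)^(1/3)
    = 37000 km

37000 km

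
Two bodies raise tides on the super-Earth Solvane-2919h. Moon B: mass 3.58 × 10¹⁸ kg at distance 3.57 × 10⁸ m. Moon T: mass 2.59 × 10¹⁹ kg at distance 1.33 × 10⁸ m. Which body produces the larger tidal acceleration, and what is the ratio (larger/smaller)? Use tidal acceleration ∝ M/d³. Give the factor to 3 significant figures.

Moon T, by a factor of ≈ 140

Compare M/d³ for the two perturbers:
Moon B: (3.58 × 10¹⁸) / (3.57 × 10⁸)³ = 7.868 × 10⁻⁸
Moon T: (2.59 × 10¹⁹) / (1.33 × 10⁸)³ = 1.101 × 10⁻⁵
Ratio (larger/smaller) = 140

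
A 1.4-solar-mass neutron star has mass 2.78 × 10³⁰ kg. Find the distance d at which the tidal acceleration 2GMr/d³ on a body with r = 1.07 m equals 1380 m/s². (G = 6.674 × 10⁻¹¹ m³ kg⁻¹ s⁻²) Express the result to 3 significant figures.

2GMr/d³ = a_tidal  ⇒  d = (2GMr / a_tidal)^(1/3)
d = (2 × 6.674×10⁻¹¹ × (2.78 × 10³⁰) × (1.07) / (1380))^(1/3)
  = 6.60 × 10⁵ m

6.60 × 10⁵ m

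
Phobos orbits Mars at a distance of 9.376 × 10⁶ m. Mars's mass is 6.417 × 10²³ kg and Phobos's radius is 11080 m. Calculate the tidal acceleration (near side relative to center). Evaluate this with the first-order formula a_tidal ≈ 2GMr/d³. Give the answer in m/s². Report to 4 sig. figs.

Δa = 2GMr/d³
   = 2 × (6.674 × 10⁻¹¹) × (6.417 × 10²³) × (11080) / (9.376 × 10⁶)³
   = 1.151 × 10⁻³ m/s²

1.151 × 10⁻³ m/s²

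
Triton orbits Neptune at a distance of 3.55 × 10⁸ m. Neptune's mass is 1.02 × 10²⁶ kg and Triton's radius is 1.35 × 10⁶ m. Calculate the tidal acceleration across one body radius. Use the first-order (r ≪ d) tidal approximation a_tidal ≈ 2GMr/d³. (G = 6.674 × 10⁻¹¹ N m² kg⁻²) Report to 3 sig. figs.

Since r ≪ d, expand the inverse-square field across one radius to get the leading 2GMr/d³ term.
Δa = 2GMr/d³
   = 2 × (6.674 × 10⁻¹¹) × (1.02 × 10²⁶) × (1.35 × 10⁶) / (3.55 × 10⁸)³
   = 4.11 × 10⁻⁴ m/s²

4.11 × 10⁻⁴ m/s²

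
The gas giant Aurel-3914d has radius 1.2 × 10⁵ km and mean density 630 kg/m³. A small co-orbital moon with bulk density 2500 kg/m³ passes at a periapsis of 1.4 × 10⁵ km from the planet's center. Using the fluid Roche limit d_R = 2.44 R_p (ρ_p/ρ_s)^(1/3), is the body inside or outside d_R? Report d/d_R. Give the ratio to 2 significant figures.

inside; d/d_R ≈ 0.76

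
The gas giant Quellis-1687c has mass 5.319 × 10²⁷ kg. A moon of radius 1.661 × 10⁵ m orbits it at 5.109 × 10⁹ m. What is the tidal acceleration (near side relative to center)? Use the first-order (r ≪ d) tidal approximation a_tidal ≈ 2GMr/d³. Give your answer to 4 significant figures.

Since r ≪ d, expand the inverse-square field across one radius to get the leading 2GMr/d³ term.
a_tidal = 2GMr/d³
        = 2 × (6.674 × 10⁻¹¹) × (5.319 × 10²⁷) × (1.661 × 10⁵) / (5.109 × 10⁹)³
        = 8.843 × 10⁻⁷ m/s²

8.843 × 10⁻⁷ m/s²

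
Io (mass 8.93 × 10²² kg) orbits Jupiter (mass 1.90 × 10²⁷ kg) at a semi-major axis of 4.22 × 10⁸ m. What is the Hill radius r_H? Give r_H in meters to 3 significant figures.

r_H ≈ a (m/3M)^(1/3)
    = (4.22 × 10⁸) × (8.93 × 10²² / (3 × 1.90 × 10²⁷))^(1/3)
    = 1.06 × 10⁷ m

1.06 × 10⁷ m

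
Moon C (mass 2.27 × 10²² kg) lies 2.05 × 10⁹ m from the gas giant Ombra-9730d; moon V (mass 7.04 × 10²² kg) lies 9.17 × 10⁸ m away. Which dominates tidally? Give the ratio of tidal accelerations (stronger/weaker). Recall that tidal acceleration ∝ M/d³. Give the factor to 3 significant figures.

Compare M/d³ for the two perturbers:
Moon C: (2.27 × 10²²) / (2.05 × 10⁹)³ = 2.635 × 10⁻⁶
Moon V: (7.04 × 10²²) / (9.17 × 10⁸)³ = 9.130 × 10⁻⁵
Ratio (larger/smaller) = 34.6

Moon V, by a factor of ≈ 34.6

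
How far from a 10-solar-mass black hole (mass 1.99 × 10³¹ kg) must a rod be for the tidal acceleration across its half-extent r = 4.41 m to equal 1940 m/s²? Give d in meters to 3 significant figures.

2GMr/d³ = a_tidal  ⇒  d = (2GMr / a_tidal)^(1/3)
d = (2 × 6.674×10⁻¹¹ × (1.99 × 10³¹) × (4.41) / (1940))^(1/3)
  = 1.82 × 10⁶ m

1.82 × 10⁶ m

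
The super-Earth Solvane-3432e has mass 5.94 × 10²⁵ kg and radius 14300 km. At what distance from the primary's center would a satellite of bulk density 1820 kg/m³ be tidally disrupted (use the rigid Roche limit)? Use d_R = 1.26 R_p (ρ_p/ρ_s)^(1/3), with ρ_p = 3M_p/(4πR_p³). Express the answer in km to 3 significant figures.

25000 km

ρ_p = 3M_p/(4πR_p³) = 3 × (5.94 × 10²⁵) / (4π × (1.43 × 10⁷ m)³) = 4850 kg/m³
d_R = 1.26 × 14300 km × (4850/1820)^(1/3)
    = 25000 km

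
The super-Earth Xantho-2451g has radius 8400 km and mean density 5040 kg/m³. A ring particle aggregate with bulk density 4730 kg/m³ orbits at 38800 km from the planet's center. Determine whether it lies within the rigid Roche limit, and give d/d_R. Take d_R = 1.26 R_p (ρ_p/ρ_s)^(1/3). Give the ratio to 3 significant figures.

d_R = 1.26 × (8400 km) × (5040/4730)^(1/3) = 10810 km
d/d_R = (38800) / (10810) = 3.59
Since d/d_R > 1, the body is outside the Roche limit.

outside; d/d_R ≈ 3.59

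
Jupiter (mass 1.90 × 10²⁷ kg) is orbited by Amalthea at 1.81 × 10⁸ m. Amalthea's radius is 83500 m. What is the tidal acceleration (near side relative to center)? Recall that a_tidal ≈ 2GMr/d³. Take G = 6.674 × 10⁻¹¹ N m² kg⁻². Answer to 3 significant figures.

3.57 × 10⁻³ m/s²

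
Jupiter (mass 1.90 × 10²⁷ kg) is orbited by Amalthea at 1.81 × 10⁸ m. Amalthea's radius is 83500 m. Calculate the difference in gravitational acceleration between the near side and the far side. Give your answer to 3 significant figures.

7.14 × 10⁻³ m/s²

a_tidal = 4GMr/d³
        = 4 × (6.674 × 10⁻¹¹) × (1.90 × 10²⁷) × (83500) / (1.81 × 10⁸)³
        = 7.14 × 10⁻³ m/s²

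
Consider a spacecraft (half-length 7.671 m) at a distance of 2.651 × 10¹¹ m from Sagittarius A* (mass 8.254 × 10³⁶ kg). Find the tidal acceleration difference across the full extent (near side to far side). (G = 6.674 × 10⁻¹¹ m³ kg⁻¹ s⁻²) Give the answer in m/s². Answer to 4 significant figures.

Near-to-far spans 2r, so the tidal difference is twice the near-to-center value: 4GMr/d³.
a_tidal = 4GMr/d³
        = 4 × (6.674 × 10⁻¹¹) × (8.254 × 10³⁶) × (7.671) / (2.651 × 10¹¹)³
        = 9.073 × 10⁻⁷ m/s²

9.073 × 10⁻⁷ m/s²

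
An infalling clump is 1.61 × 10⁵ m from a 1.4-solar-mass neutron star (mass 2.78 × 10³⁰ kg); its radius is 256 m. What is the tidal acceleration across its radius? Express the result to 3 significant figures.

2.28 × 10⁷ m/s²

a_tidal = 2GMr/d³
        = 2 × (6.674 × 10⁻¹¹) × (2.78 × 10³⁰) × (256) / (1.61 × 10⁵)³
        = 2.28 × 10⁷ m/s²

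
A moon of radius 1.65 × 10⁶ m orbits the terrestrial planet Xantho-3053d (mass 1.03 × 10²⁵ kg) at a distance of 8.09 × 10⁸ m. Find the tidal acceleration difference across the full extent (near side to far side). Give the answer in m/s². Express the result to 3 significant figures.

8.57 × 10⁻⁶ m/s²

Δa = 4GMr/d³
   = 4 × (6.674 × 10⁻¹¹) × (1.03 × 10²⁵) × (1.65 × 10⁶) / (8.09 × 10⁸)³
   = 8.57 × 10⁻⁶ m/s²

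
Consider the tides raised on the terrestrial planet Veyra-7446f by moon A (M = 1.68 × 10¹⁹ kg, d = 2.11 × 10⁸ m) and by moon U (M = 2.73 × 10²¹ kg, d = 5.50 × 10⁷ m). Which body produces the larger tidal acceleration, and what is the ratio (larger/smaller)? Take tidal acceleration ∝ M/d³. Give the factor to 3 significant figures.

The tide-raising term goes as M/d³ (the gradient of a 1/d² field).
Moon A: (1.68 × 10¹⁹) / (2.11 × 10⁸)³ = 1.788 × 10⁻⁶
Moon U: (2.73 × 10²¹) / (5.50 × 10⁷)³ = 1.641 × 10⁻²
Ratio (larger/smaller) = 9180

Moon U, by a factor of ≈ 9180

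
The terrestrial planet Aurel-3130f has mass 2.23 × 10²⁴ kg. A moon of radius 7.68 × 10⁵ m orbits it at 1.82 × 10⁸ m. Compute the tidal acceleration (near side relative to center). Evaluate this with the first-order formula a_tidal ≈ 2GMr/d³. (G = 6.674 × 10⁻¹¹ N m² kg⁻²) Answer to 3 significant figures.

3.79 × 10⁻⁵ m/s²

Δa = 2GMr/d³
   = 2 × (6.674 × 10⁻¹¹) × (2.23 × 10²⁴) × (7.68 × 10⁵) / (1.82 × 10⁸)³
   = 3.79 × 10⁻⁵ m/s²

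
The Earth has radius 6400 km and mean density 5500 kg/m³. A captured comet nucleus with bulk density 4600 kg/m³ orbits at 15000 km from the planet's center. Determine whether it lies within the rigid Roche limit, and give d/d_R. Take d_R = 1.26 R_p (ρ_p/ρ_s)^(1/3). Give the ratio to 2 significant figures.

d_R = 1.26 × (6400 km) × (5500/4600)^(1/3) = 8559 km
d/d_R = (15000) / (8559) = 1.8
Since d/d_R > 1, the body is outside the Roche limit.

outside; d/d_R ≈ 1.8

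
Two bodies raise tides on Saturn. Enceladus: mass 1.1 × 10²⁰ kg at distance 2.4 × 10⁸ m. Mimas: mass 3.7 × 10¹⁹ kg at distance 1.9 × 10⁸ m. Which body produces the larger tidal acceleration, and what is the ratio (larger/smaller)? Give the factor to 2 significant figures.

Enceladus, by a factor of ≈ 1.5

Compare M/d³ for the two perturbers:
Enceladus: (1.1 × 10²⁰) / (2.4 × 10⁸)³ = 7.957 × 10⁻⁶
Mimas: (3.7 × 10¹⁹) / (1.9 × 10⁸)³ = 5.394 × 10⁻⁶
Ratio (larger/smaller) = 1.5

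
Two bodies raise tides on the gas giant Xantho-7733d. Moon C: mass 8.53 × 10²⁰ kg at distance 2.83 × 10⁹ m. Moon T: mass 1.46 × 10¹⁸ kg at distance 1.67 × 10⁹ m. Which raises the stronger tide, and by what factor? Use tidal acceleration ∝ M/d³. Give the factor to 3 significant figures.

The tide-raising term goes as M/d³ (the gradient of a 1/d² field).
Moon C: (8.53 × 10²⁰) / (2.83 × 10⁹)³ = 3.763 × 10⁻⁸
Moon T: (1.46 × 10¹⁸) / (1.67 × 10⁹)³ = 3.135 × 10⁻¹⁰
Ratio (larger/smaller) = 120

Moon C, by a factor of ≈ 120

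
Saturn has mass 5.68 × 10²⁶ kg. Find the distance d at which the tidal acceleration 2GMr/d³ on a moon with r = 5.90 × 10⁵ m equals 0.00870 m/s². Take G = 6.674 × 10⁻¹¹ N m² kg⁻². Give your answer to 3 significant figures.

2GMr/d³ = a_tidal  ⇒  d = (2GMr / a_tidal)^(1/3)
d = (2 × 6.674×10⁻¹¹ × (5.68 × 10²⁶) × (5.90 × 10⁵) / (0.00870))^(1/3)
  = 1.73 × 10⁸ m

1.73 × 10⁸ m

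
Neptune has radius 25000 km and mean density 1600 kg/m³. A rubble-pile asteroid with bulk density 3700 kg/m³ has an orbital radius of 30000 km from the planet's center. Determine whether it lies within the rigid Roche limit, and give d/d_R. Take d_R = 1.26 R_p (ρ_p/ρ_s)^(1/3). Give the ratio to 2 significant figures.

d_R = 1.26 × (25000 km) × (1600/3700)^(1/3) = 23820 km
d/d_R = (30000) / (23820) = 1.3
Since d/d_R > 1, the body is outside the Roche limit.

outside; d/d_R ≈ 1.3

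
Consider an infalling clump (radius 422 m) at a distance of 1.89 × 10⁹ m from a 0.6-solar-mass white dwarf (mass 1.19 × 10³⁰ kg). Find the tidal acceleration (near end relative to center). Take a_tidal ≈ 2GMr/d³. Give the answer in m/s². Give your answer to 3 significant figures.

The tidal stretch is the gradient of GM/d² times the body's extent r, hence the 1/d³ dependence.
a_tidal = 2GMr/d³
        = 2 × (6.674 × 10⁻¹¹) × (1.19 × 10³⁰) × (422) / (1.89 × 10⁹)³
        = 9.93 × 10⁻⁶ m/s²

9.93 × 10⁻⁶ m/s²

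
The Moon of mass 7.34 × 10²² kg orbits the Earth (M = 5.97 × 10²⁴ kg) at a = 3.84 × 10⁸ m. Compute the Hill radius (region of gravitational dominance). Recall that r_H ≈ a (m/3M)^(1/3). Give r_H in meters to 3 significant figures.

6.15 × 10⁷ m

r_H ≈ a (m/3M)^(1/3)
    = (3.84 × 10⁸) × (7.34 × 10²² / (3 × 5.97 × 10²⁴))^(1/3)
    = 6.15 × 10⁷ m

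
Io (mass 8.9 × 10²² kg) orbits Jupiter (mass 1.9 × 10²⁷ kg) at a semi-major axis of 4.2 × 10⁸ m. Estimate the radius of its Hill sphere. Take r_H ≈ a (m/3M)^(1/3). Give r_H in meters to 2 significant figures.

1.0 × 10⁷ m

r_H ≈ a (m/3M)^(1/3)
    = (4.2 × 10⁸) × (8.9 × 10²² / (3 × 1.9 × 10²⁷))^(1/3)
    = 1.0 × 10⁷ m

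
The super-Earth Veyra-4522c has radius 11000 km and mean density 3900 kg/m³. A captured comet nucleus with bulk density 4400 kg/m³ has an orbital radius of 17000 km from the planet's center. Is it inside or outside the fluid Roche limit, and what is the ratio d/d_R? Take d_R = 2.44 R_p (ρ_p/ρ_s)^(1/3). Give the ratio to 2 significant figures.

inside; d/d_R ≈ 0.66

d_R = 2.44 × (11000 km) × (3900/4400)^(1/3) = 25780 km
d/d_R = (17000) / (25780) = 0.66
Since d/d_R < 1, the body is inside the Roche limit.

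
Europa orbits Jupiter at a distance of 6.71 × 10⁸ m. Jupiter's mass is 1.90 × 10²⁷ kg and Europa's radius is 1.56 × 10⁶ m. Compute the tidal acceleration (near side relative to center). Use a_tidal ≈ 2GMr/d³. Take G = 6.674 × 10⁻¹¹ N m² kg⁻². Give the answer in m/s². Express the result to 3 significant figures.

Since r ≪ d, expand the inverse-square field across one radius to get the leading 2GMr/d³ term.
Δg = 2GMr/d³
   = 2 × (6.674 × 10⁻¹¹) × (1.90 × 10²⁷) × (1.56 × 10⁶) / (6.71 × 10⁸)³
   = 1.31 × 10⁻³ m/s²

1.31 × 10⁻³ m/s²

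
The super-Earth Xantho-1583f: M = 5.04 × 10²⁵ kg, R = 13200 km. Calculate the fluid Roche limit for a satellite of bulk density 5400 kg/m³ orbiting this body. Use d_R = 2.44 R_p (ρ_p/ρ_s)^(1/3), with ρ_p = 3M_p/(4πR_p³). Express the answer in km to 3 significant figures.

ρ_p = 3M_p/(4πR_p³) = 3 × (5.04 × 10²⁵) / (4π × (1.32 × 10⁷ m)³) = 5230 kg/m³
d_R = 2.44 × 13200 km × (5230/5400)^(1/3)
    = 31900 km

31900 km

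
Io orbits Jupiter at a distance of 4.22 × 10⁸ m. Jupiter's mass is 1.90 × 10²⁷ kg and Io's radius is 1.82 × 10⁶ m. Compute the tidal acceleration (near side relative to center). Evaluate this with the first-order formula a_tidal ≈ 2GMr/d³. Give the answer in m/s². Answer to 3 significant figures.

a_tidal = 2GMr/d³
        = 2 × (6.674 × 10⁻¹¹) × (1.90 × 10²⁷) × (1.82 × 10⁶) / (4.22 × 10⁸)³
        = 6.14 × 10⁻³ m/s²

6.14 × 10⁻³ m/s²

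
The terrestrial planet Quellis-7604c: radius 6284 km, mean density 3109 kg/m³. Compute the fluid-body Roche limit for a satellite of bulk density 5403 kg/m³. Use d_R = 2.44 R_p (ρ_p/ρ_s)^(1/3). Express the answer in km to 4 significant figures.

d_R = 2.44 × 6284 km × (3109/5403)^(1/3)
    = 12750 km

12750 km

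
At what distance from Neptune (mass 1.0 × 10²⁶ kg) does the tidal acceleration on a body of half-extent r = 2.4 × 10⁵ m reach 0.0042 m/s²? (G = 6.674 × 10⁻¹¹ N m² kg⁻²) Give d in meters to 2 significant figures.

9.1 × 10⁷ m

2GMr/d³ = a_tidal  ⇒  d = (2GMr / a_tidal)^(1/3)
d = (2 × 6.674×10⁻¹¹ × (1.0 × 10²⁶) × (2.4 × 10⁵) / (0.0042))^(1/3)
  = 9.1 × 10⁷ m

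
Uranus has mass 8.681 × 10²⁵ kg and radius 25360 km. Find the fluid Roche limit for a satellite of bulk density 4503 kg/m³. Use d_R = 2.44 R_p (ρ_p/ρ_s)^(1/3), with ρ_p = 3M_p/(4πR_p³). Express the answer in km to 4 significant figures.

40590 km

ρ_p = 3M_p/(4πR_p³) = 3 × (8.681 × 10²⁵) / (4π × (2.536 × 10⁷ m)³) = 1271 kg/m³
d_R = 2.44 × 25360 km × (1271/4503)^(1/3)
    = 40590 km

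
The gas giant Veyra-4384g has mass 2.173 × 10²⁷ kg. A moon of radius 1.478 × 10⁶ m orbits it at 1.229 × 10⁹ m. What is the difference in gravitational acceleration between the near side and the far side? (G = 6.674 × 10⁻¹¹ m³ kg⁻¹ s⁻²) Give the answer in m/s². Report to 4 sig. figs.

4.619 × 10⁻⁴ m/s²

Near-to-far spans 2r, so the tidal difference is twice the near-to-center value: 4GMr/d³.
a_tidal = 4GMr/d³
        = 4 × (6.674 × 10⁻¹¹) × (2.173 × 10²⁷) × (1.478 × 10⁶) / (1.229 × 10⁹)³
        = 4.619 × 10⁻⁴ m/s²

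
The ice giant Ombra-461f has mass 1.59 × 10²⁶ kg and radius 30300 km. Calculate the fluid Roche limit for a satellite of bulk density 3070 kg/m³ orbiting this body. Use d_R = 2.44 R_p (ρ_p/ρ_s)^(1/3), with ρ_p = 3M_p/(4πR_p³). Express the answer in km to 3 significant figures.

ρ_p = 3M_p/(4πR_p³) = 3 × (1.59 × 10²⁶) / (4π × (3.03 × 10⁷ m)³) = 1360 kg/m³
d_R = 2.44 × 30300 km × (1360/3070)^(1/3)
    = 56400 km

56400 km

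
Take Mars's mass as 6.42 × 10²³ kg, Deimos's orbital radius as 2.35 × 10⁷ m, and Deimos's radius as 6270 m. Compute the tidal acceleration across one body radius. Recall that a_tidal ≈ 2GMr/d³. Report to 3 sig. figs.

4.14 × 10⁻⁵ m/s²

a_tidal = 2GMr/d³
        = 2 × (6.674 × 10⁻¹¹) × (6.42 × 10²³) × (6270) / (2.35 × 10⁷)³
        = 4.14 × 10⁻⁵ m/s²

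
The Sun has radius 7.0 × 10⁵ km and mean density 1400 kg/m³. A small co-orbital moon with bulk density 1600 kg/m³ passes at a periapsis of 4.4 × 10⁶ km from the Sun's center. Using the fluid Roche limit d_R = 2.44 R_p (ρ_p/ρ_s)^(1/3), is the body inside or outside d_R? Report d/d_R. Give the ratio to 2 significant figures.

outside; d/d_R ≈ 2.7

d_R = 2.44 × (7.0 × 10⁵ km) × (1400/1600)^(1/3) = 1.634 × 10⁶ km
d/d_R = (4.4 × 10⁶) / (1.634 × 10⁶) = 2.7
Since d/d_R > 1, the body is outside the Roche limit.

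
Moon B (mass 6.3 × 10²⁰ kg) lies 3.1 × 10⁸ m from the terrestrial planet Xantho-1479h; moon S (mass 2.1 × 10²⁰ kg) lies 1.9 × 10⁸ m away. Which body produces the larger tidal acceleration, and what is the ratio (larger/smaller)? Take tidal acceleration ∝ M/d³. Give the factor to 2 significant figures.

The tide-raising term goes as M/d³ (the gradient of a 1/d² field).
Moon B: (6.3 × 10²⁰) / (3.1 × 10⁸)³ = 2.115 × 10⁻⁵
Moon S: (2.1 × 10²⁰) / (1.9 × 10⁸)³ = 3.062 × 10⁻⁵
Ratio (larger/smaller) = 1.4

Moon S, by a factor of ≈ 1.4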